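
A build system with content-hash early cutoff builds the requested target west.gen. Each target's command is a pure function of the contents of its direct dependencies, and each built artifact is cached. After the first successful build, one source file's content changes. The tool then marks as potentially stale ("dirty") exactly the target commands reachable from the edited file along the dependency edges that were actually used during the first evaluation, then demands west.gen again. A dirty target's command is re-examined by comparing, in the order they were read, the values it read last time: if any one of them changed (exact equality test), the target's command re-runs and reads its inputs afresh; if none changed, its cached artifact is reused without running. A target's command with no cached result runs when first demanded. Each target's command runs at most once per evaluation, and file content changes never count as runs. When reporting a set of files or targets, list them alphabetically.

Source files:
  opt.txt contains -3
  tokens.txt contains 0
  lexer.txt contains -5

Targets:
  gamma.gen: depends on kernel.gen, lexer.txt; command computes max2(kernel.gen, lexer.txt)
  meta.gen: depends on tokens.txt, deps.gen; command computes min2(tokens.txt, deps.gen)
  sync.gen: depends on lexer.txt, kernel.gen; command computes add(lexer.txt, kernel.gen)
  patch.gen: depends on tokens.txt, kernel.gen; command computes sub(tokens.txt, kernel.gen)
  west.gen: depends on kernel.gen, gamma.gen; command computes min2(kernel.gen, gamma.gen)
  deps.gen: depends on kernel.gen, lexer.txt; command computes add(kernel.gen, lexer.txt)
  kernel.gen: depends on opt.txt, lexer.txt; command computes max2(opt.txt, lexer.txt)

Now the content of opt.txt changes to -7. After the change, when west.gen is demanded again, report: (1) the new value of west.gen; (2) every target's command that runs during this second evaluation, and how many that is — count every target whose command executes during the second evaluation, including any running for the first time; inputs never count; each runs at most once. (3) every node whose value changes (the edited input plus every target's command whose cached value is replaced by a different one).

New value of west.gen: -5.
Target commands that run: gamma.gen, kernel.gen, west.gen — 3 in total.
Values that change: gamma.gen, kernel.gen, opt.txt, west.gen.

First evaluation (everything demanded from the output):
  kernel.gen = max2(-3, -5) = -3
  gamma.gen = max2(-3, -5) = -3
  west.gen = min2(-3, -3) = -3

Propagation after the edit:
  kernel.gen: runs — opt.txt -3->-7; result -5.
  gamma.gen: runs — kernel.gen -3->-5; result -5.
  west.gen: runs — kernel.gen -3->-5; gamma.gen -3->-5; result -5.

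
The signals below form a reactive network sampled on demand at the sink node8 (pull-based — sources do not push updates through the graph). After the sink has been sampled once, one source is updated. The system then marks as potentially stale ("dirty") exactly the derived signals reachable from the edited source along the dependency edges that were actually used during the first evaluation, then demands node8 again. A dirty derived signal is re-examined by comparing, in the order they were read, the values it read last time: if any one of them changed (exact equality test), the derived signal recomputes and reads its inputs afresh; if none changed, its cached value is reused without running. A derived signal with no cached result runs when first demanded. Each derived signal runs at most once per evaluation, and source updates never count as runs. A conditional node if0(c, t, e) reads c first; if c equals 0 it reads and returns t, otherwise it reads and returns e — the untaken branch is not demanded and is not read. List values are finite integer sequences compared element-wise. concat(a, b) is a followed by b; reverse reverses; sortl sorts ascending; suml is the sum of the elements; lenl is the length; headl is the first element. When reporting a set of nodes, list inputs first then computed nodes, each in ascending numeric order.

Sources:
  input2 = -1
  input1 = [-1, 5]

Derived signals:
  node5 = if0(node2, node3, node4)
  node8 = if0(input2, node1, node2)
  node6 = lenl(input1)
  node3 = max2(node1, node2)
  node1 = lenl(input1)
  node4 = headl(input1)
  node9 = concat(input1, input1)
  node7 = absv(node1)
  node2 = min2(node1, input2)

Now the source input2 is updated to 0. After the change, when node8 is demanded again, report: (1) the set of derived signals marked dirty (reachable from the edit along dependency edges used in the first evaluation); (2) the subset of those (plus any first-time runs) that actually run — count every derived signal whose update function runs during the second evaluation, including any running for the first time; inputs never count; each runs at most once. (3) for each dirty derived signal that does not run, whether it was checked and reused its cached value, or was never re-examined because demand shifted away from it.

Dirty set: node2, node8.
Run set: node8 (1 run).
Left stale — demand moved off them: node2.
The important point: the flipped condition redirects demand; node2 is left stale, never re-checked.

Initial pass — values computed on the first demand:
  node1 = lenl([-1, 5]) = 2
  node2 = min2(2, -1) = -1
  node8 = if0(input2=-1 -> else branch node2) = -1

Second demand — change propagation:
  node2: dirty yet unreached — the second evaluation never asks for it.
  node8: re-runs because input2 -1->0; new result 2.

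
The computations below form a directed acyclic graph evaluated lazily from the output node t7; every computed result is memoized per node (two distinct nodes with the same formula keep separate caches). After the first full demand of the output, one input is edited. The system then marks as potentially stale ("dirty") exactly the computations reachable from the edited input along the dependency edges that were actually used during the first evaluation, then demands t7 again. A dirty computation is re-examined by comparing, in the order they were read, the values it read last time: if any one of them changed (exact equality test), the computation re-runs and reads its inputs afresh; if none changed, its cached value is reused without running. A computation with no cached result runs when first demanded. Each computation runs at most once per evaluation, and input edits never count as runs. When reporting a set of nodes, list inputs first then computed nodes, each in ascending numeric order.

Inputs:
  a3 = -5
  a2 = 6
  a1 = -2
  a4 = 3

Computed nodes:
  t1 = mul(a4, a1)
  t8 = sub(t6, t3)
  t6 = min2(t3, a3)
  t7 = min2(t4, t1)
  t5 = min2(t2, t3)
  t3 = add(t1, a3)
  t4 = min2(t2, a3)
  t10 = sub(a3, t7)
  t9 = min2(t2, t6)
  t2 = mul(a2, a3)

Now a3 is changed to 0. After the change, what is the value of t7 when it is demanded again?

First demand of the output computes:
  t1 = mul(3, -2) = -6
  t2 = mul(6, -5) = -30
  t4 = min2(-30, -5) = -30
  t7 = min2(-30, -6) = -30

After the edit, cleaning proceeds:
  t2: a read changed (a3 -5->0) — executes, giving 0.
  t4: a read changed (t2 -30->0; a3 -5->0) — executes, giving 0.
  t7: a read changed (t4 -30->0) — executes, giving -6.

Demanding t7 again yields -6.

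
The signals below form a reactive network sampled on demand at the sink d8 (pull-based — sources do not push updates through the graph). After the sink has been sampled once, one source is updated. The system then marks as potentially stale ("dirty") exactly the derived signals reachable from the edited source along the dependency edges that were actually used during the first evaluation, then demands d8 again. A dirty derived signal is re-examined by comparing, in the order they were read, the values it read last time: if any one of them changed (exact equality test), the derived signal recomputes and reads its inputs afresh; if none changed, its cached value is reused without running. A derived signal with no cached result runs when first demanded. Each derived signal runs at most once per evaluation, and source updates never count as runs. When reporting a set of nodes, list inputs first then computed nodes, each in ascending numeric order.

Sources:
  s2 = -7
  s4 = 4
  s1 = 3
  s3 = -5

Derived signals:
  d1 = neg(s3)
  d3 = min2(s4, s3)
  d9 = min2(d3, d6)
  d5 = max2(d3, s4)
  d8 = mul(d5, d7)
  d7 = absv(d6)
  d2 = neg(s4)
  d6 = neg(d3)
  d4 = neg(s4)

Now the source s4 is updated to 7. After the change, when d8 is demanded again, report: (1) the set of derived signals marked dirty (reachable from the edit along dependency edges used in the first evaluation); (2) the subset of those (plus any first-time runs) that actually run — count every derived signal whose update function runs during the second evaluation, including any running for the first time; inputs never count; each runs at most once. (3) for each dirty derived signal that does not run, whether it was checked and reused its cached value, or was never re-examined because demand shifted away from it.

Dirty set: d3, d5, d6, d7, d8.
Run set: d3, d5, d8 (3 run).
Re-examined without running (cache reused): d6, d7.
The important point: at d6 every value read last time is unchanged, so the dirty flag clears without a run.

Initial pass — values computed on the first demand:
  d3 = min2(4, -5) = -5
  d5 = max2(-5, 4) = 4
  d6 = neg(-5) = 5
  d7 = absv(5) = 5
  d8 = mul(4, 5) = 20

Second demand — change propagation:
  d3: re-runs because s4 4->7; new result -5 (unchanged).
  d5: re-runs because s4 4->7; new result 7.
  d6: re-examined; everything it read last time is the same (d3 unchanged) — cache 5 kept, no run.
  d7: re-examined; everything it read last time is the same (d6 unchanged) — cache 5 kept, no run.
  d8: re-runs because d5 4->7; new result 35.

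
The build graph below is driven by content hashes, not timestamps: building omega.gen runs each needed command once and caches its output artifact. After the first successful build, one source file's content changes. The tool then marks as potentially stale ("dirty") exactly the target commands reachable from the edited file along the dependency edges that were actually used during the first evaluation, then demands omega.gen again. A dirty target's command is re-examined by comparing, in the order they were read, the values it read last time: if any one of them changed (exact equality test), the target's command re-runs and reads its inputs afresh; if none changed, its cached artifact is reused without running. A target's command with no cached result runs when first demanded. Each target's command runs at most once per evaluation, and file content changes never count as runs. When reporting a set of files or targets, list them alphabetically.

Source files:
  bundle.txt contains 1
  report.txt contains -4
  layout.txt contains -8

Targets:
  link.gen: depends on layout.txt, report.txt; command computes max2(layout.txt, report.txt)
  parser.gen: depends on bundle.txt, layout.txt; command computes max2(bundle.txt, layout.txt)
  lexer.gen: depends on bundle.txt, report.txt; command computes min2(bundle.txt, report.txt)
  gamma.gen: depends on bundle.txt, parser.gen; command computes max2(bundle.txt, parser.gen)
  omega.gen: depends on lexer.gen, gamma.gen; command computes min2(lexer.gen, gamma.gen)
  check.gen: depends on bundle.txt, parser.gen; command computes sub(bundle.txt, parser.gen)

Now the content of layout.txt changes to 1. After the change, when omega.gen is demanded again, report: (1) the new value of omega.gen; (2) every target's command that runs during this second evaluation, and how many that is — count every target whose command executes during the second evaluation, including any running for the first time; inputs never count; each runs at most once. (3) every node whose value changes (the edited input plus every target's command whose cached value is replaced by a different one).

omega.gen now evaluates to -4.
Run set: parser.gen (1 run).
Changed values: layout.txt.
The important point: parser.gen recomputes to an identical value, and the output ends up unchanged.

Initial pass — values computed on the first demand:
  lexer.gen = min2(1, -4) = -4
  parser.gen = max2(1, -8) = 1
  gamma.gen = max2(1, 1) = 1
  omega.gen = min2(-4, 1) = -4

Second demand — change propagation:
  parser.gen: re-runs because layout.txt -8->1; new result 1 (unchanged).
  gamma.gen: re-examined; everything it read last time is the same (bundle.txt unchanged, parser.gen unchanged) — cache 1 kept, no run.
  omega.gen: re-examined; everything it read last time is the same (lexer.gen unchanged, gamma.gen unchanged) — cache -4 kept, no run.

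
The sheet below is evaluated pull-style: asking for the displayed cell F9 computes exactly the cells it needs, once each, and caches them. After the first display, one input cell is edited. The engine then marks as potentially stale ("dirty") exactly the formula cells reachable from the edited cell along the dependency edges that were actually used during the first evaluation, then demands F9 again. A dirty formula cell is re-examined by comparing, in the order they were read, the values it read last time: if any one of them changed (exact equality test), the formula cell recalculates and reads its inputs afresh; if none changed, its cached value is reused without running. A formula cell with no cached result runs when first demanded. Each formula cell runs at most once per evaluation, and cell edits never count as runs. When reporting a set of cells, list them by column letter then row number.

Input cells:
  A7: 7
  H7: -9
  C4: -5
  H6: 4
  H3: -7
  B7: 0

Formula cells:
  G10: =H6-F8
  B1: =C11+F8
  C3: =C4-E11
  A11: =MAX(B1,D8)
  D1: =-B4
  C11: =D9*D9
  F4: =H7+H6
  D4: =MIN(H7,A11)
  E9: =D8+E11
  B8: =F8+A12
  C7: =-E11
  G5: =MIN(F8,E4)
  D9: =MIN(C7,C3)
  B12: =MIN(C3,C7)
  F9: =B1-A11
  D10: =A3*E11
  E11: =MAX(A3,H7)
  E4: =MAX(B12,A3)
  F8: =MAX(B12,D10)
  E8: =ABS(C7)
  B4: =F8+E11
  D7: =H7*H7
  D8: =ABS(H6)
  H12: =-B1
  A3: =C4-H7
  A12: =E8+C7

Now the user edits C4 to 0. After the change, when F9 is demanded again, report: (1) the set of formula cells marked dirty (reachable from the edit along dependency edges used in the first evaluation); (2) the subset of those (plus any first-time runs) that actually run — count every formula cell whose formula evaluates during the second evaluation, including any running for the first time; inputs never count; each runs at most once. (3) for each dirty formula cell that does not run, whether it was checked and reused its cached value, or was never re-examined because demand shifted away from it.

First demand of the output computes:
  A3 = -5 - -9 = 4
  D8 = ABS(4) = 4
  E11 = MAX(4, -9) = 4
  C3 = -5 - 4 = -9
  C7 = -(4) = -4
  B12 = MIN(-9, -4) = -9
  D9 = MIN(-4, -9) = -9
  C11 = -9 * -9 = 81
  D10 = 4 * 4 = 16
  F8 = MAX(-9, 16) = 16
  B1 = 81 + 16 = 97
  A11 = MAX(97, 4) = 97
  F9 = 97 - 97 = 0

After the edit, cleaning proceeds:
  A3: a read changed (C4 -5->0) — executes, giving 9.
  E11: a read changed (A3 4->9) — executes, giving 9.
  C3: a read changed (C4 -5->0; E11 4->9) — executes, giving -9 — identical to its old value.
  C7: a read changed (E11 4->9) — executes, giving -9.
  B12: a read changed (C7 -4->-9) — executes, giving -9 — identical to its old value.
  D9: a read changed (C7 -4->-9) — executes, giving -9 — identical to its old value.
  C11: dirty, but its reads are unchanged (D9 unchanged, D9 unchanged); cached 81 stands.
  D10: a read changed (A3 4->9; E11 4->9) — executes, giving 81.
  F8: a read changed (D10 16->81) — executes, giving 81.
  B1: a read changed (F8 16->81) — executes, giving 162.
  A11: a read changed (B1 97->162) — executes, giving 162.
  F9: a read changed (B1 97->162; A11 97->162) — executes, giving 0 — identical to its old value.

Note where the cutoff bites: C11 is checked, finds nothing changed, and keeps its cache.

The edit dirties: A3, A11, B1, B12, C3, C7, C11, D9, D10, E11, F8, F9.
11 formula cells run: A3, A11, B1, B12, C3, C7, D9, D10, E11, F8, F9.
Cache hits after checking: C11.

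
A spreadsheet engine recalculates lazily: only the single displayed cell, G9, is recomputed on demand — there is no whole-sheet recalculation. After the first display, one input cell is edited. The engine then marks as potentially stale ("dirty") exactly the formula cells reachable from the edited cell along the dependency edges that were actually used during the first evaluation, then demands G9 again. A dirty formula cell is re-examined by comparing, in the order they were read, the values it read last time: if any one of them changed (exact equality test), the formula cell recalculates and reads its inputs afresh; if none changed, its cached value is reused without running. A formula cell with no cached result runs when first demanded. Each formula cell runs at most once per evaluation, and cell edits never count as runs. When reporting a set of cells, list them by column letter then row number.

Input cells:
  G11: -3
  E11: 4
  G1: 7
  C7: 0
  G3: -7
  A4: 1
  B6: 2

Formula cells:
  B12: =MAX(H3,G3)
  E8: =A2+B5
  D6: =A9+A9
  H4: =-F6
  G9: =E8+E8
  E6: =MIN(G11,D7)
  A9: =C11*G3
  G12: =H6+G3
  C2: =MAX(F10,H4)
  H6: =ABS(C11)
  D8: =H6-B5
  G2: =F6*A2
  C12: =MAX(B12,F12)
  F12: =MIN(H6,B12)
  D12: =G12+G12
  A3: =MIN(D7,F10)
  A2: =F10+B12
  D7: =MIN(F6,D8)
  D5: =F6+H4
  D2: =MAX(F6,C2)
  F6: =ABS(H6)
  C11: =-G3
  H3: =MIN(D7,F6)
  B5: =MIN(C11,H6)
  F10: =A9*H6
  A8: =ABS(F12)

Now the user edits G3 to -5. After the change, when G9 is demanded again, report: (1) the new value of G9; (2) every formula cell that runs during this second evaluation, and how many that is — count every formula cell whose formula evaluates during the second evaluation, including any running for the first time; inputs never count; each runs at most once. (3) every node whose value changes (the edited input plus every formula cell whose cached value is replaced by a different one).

First evaluation (everything demanded from the output):
  C11 = -(-7) = 7
  A9 = 7 * -7 = -49
  H6 = ABS(7) = 7
  B5 = MIN(7, 7) = 7
  D8 = 7 - 7 = 0
  F6 = ABS(7) = 7
  D7 = MIN(7, 0) = 0
  F10 = -49 * 7 = -343
  H3 = MIN(0, 7) = 0
  B12 = MAX(0, -7) = 0
  A2 = -343 + 0 = -343
  E8 = -343 + 7 = -336
  G9 = -336 + -336 = -672

Propagation after the edit:
  C11: runs — G3 -7->-5; result 5.
  A9: runs — C11 7->5; G3 -7->-5; result -25.
  H6: runs — C11 7->5; result 5.
  B5: runs — C11 7->5; H6 7->5; result 5.
  D8: runs — H6 7->5; B5 7->5; result 0 (same value as before).
  F6: runs — H6 7->5; result 5.
  D7: runs — F6 7->5; result 0 (same value as before).
  F10: runs — A9 -49->-25; H6 7->5; result -125.
  H3: runs — F6 7->5; result 0 (same value as before).
  B12: runs — G3 -7->-5; result 0 (same value as before).
  A2: runs — F10 -343->-125; result -125.
  E8: runs — A2 -343->-125; B5 7->5; result -120.
  G9: runs — E8 -336->-120; E8 -336->-120; result -240.

New value of G9: -240.
Formula cells that run: A2, A9, B5, B12, C11, D7, D8, E8, F6, F10, G9, H3, H6 — 13 in total.
Values that change: A2, A9, B5, C11, E8, F6, F10, G3, G9, H6.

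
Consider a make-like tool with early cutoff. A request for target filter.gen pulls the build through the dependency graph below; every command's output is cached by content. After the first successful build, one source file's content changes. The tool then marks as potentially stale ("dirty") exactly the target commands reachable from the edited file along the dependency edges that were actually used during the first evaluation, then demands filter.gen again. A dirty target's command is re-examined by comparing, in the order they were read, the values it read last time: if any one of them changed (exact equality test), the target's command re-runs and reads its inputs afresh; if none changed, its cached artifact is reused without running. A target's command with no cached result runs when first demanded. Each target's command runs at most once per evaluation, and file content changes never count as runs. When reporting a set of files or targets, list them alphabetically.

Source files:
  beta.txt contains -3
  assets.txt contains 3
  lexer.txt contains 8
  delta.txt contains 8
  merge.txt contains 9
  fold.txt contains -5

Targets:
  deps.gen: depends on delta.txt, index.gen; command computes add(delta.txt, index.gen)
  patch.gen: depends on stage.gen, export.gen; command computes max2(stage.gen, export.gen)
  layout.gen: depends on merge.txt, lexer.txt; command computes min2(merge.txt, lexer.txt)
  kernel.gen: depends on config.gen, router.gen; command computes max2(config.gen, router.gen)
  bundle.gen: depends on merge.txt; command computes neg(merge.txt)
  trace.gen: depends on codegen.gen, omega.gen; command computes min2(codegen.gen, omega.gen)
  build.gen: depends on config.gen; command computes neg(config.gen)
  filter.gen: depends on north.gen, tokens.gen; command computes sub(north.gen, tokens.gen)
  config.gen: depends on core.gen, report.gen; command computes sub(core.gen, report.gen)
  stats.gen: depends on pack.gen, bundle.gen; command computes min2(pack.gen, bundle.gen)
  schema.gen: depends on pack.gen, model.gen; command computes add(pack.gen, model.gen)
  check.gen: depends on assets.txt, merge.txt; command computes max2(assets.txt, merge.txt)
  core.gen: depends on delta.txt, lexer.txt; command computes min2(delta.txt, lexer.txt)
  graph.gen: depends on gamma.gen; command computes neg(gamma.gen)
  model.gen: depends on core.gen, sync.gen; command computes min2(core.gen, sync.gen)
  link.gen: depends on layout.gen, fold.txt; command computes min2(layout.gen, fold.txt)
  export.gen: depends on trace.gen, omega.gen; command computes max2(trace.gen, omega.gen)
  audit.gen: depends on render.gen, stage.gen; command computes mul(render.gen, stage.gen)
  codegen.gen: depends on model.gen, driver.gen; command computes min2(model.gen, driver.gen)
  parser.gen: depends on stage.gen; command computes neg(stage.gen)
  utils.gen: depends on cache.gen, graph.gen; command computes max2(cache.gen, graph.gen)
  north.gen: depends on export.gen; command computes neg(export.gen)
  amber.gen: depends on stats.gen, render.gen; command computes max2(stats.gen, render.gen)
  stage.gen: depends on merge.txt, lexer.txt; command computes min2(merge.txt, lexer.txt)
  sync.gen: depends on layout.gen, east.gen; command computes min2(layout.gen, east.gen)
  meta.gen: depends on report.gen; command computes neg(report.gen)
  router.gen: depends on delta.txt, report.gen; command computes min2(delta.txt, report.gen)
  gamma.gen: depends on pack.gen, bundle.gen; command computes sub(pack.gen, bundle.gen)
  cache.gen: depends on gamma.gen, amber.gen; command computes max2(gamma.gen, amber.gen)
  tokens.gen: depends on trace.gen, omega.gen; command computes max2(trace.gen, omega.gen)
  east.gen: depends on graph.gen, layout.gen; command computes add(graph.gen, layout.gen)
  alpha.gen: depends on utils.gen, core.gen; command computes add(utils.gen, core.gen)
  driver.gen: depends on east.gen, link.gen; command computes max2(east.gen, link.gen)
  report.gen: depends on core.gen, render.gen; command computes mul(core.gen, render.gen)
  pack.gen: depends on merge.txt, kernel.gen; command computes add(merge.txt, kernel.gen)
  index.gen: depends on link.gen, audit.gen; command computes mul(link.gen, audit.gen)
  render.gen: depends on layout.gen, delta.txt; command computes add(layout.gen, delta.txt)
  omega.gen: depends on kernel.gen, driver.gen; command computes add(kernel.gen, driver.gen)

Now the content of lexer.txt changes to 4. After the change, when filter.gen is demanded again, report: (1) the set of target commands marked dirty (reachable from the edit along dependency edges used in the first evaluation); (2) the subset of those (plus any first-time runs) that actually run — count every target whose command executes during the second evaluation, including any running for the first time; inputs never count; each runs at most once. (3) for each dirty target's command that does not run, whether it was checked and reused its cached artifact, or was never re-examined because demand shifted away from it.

First demand of the output computes:
  bundle.gen = neg(9) = -9
  core.gen = min2(8, 8) = 8
  layout.gen = min2(9, 8) = 8
  link.gen = min2(8, -5) = -5
  render.gen = add(8, 8) = 16
  report.gen = mul(8, 16) = 128
  config.gen = sub(8, 128) = -120
  router.gen = min2(8, 128) = 8
  kernel.gen = max2(-120, 8) = 8
  pack.gen = add(9, 8) = 17
  gamma.gen = sub(17, -9) = 26
  graph.gen = neg(26) = -26
  east.gen = add(-26, 8) = -18
  driver.gen = max2(-18, -5) = -5
  omega.gen = add(8, -5) = 3
  sync.gen = min2(8, -18) = -18
  model.gen = min2(8, -18) = -18
  codegen.gen = min2(-18, -5) = -18
  trace.gen = min2(-18, 3) = -18
  export.gen = max2(-18, 3) = 3
  north.gen = neg(3) = -3
  tokens.gen = max2(-18, 3) = 3
  filter.gen = sub(-3, 3) = -6

After the edit, cleaning proceeds:
  core.gen: a read changed (lexer.txt 8->4) — executes, giving 4.
  layout.gen: a read changed (lexer.txt 8->4) — executes, giving 4.
  link.gen: a read changed (layout.gen 8->4) — executes, giving -5 — identical to its old value.
  render.gen: a read changed (layout.gen 8->4) — executes, giving 12.
  report.gen: a read changed (core.gen 8->4; render.gen 16->12) — executes, giving 48.
  config.gen: a read changed (core.gen 8->4; report.gen 128->48) — executes, giving -44.
  router.gen: a read changed (report.gen 128->48) — executes, giving 8 — identical to its old value.
  kernel.gen: a read changed (config.gen -120->-44) — executes, giving 8 — identical to its old value.
  pack.gen: dirty, but its reads are unchanged (merge.txt unchanged, kernel.gen unchanged); cached 17 stands.
  gamma.gen: dirty, but its reads are unchanged (pack.gen unchanged, bundle.gen unchanged); cached 26 stands.
  graph.gen: dirty, but its reads are unchanged (gamma.gen unchanged); cached -26 stands.
  east.gen: a read changed (layout.gen 8->4) — executes, giving -22.
  driver.gen: a read changed (east.gen -18->-22) — executes, giving -5 — identical to its old value.
  omega.gen: dirty, but its reads are unchanged (kernel.gen unchanged, driver.gen unchanged); cached 3 stands.
  sync.gen: a read changed (layout.gen 8->4; east.gen -18->-22) — executes, giving -22.
  model.gen: a read changed (core.gen 8->4; sync.gen -18->-22) — executes, giving -22.
  codegen.gen: a read changed (model.gen -18->-22) — executes, giving -22.
  trace.gen: a read changed (codegen.gen -18->-22) — executes, giving -22.
  export.gen: a read changed (trace.gen -18->-22) — executes, giving 3 — identical to its old value.
  north.gen: dirty, but its reads are unchanged (export.gen unchanged); cached -3 stands.
  tokens.gen: a read changed (trace.gen -18->-22) — executes, giving 3 — identical to its old value.
  filter.gen: dirty, but its reads are unchanged (north.gen unchanged, tokens.gen unchanged); cached -6 stands.

Note where the cutoff bites: pack.gen is checked, finds nothing changed, and keeps its cache.

The edit dirties: codegen.gen, config.gen, core.gen, driver.gen, east.gen, export.gen, filter.gen, gamma.gen, graph.gen, kernel.gen, layout.gen, link.gen, model.gen, north.gen, omega.gen, pack.gen, render.gen, report.gen, router.gen, sync.gen, tokens.gen, trace.gen.
16 target commands run: codegen.gen, config.gen, core.gen, driver.gen, east.gen, export.gen, kernel.gen, layout.gen, link.gen, model.gen, render.gen, report.gen, router.gen, sync.gen, tokens.gen, trace.gen.
Cache hits after checking: filter.gen, gamma.gen, graph.gen, north.gen, omega.gen, pack.gen.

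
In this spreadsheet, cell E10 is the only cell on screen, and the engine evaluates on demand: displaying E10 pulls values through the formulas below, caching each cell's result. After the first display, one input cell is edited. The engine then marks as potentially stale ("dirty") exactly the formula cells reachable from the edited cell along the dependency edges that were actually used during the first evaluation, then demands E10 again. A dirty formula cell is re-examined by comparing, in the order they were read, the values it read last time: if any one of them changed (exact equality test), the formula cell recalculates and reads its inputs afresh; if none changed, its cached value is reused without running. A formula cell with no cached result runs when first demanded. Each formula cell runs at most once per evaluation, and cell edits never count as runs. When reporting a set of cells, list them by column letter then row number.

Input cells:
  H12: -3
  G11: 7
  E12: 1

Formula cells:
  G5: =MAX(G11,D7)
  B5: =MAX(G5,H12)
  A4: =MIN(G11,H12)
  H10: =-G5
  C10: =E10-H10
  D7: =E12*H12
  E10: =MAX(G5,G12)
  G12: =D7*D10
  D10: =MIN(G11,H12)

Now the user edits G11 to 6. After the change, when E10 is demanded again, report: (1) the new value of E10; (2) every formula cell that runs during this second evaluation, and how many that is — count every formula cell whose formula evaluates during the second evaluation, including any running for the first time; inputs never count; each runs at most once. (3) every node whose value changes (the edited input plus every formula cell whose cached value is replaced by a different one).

Initial pass — values computed on the first demand:
  D7 = 1 * -3 = -3
  D10 = MIN(7, -3) = -3
  G5 = MAX(7, -3) = 7
  G12 = -3 * -3 = 9
  E10 = MAX(7, 9) = 9

Second demand — change propagation:
  D10: re-runs because G11 7->6; new result -3 (unchanged).
  G5: re-runs because G11 7->6; new result 6.
  G12: re-examined; everything it read last time is the same (D7 unchanged, D10 unchanged) — cache 9 kept, no run.
  E10: re-runs because G5 7->6; new result 9 (unchanged).

The important point: at G12 every value read last time is unchanged, so the dirty flag clears without a run.

E10 now evaluates to 9.
Run set: D10, E10, G5 (3 run).
Changed values: G5, G11.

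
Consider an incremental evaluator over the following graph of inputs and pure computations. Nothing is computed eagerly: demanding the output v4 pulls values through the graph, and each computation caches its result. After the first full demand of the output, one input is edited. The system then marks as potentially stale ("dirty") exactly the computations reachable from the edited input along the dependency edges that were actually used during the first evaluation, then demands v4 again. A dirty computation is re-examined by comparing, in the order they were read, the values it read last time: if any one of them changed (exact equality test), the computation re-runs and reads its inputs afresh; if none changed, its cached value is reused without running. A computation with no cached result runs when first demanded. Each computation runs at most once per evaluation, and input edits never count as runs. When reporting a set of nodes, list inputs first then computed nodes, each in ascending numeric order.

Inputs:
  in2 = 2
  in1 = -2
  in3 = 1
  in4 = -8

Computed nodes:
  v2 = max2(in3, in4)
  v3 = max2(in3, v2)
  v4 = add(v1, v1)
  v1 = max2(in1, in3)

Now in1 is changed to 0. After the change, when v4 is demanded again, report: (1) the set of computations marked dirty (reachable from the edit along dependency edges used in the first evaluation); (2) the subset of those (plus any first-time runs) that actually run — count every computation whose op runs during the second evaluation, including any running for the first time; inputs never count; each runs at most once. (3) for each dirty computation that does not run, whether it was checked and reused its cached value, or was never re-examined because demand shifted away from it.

Dirty set: v1, v4.
Run set: v1 (1 run).
Re-examined without running (cache reused): v4.
The important point: v1 recomputes to an identical value, and the output ends up unchanged.

Initial pass — values computed on the first demand:
  v1 = max2(-2, 1) = 1
  v4 = add(1, 1) = 2

Second demand — change propagation:
  v1: re-runs because in1 -2->0; new result 1 (unchanged).
  v4: re-examined; everything it read last time is the same (v1 unchanged, v1 unchanged) — cache 2 kept, no run.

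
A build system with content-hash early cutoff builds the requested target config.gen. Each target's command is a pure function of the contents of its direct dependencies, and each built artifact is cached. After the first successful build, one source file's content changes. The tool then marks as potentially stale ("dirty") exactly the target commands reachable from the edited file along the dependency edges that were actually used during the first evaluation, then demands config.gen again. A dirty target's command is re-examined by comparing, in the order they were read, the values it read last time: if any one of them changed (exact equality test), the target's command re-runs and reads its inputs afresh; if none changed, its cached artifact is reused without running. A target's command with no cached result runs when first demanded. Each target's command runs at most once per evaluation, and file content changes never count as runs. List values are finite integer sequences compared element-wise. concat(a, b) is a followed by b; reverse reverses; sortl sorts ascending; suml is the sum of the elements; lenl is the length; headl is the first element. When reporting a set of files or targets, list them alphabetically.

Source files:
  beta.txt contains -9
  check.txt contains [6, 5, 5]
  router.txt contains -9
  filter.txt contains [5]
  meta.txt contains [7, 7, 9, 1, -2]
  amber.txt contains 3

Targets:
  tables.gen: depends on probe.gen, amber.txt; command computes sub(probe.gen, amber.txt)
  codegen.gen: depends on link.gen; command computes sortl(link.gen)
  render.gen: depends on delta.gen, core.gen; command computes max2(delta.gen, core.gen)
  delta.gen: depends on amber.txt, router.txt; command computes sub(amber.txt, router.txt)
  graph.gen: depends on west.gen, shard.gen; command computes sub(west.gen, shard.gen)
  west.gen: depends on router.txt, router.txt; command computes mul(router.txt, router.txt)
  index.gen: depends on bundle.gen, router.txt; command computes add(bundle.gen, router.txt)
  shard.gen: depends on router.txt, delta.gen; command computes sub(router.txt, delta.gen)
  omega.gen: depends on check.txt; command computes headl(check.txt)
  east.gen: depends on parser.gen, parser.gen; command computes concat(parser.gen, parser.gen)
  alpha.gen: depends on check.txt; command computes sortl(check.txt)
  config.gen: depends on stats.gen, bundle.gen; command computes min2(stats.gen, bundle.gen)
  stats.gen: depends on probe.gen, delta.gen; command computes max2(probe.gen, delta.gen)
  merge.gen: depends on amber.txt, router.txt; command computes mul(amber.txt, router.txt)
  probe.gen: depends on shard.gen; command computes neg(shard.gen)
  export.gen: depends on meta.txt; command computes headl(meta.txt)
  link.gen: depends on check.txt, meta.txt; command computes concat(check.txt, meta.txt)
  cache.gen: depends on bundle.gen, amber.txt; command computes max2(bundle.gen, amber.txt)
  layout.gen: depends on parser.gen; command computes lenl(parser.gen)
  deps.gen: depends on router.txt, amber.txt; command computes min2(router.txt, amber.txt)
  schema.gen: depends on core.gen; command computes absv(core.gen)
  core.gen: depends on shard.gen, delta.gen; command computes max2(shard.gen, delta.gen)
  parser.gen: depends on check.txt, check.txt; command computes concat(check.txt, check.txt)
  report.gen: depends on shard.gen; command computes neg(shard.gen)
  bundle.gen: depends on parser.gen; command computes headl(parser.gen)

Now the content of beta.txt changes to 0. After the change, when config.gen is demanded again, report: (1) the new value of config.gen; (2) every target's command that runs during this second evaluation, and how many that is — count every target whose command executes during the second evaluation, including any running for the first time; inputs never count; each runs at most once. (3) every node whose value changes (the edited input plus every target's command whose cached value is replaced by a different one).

New value of config.gen: 6.
Target commands that run: none — 0 in total.
Values that change: beta.txt.
Key observation: beta.txt is never demanded by the output, so the edit triggers no recomputation at all.

First evaluation (everything demanded from the output):
  delta.gen = sub(3, -9) = 12
  parser.gen = concat([6, 5, 5], [6, 5, 5]) = [6, 5, 5, 6, 5, 5]
  bundle.gen = headl([6, 5, 5, 6, 5, 5]) = 6
  shard.gen = sub(-9, 12) = -21
  probe.gen = neg(-21) = 21
  stats.gen = max2(21, 12) = 21
  config.gen = min2(21, 6) = 6

Propagation after the edit:
  beta.txt feeds no computation that the output demands — nothing is marked dirty and nothing runs.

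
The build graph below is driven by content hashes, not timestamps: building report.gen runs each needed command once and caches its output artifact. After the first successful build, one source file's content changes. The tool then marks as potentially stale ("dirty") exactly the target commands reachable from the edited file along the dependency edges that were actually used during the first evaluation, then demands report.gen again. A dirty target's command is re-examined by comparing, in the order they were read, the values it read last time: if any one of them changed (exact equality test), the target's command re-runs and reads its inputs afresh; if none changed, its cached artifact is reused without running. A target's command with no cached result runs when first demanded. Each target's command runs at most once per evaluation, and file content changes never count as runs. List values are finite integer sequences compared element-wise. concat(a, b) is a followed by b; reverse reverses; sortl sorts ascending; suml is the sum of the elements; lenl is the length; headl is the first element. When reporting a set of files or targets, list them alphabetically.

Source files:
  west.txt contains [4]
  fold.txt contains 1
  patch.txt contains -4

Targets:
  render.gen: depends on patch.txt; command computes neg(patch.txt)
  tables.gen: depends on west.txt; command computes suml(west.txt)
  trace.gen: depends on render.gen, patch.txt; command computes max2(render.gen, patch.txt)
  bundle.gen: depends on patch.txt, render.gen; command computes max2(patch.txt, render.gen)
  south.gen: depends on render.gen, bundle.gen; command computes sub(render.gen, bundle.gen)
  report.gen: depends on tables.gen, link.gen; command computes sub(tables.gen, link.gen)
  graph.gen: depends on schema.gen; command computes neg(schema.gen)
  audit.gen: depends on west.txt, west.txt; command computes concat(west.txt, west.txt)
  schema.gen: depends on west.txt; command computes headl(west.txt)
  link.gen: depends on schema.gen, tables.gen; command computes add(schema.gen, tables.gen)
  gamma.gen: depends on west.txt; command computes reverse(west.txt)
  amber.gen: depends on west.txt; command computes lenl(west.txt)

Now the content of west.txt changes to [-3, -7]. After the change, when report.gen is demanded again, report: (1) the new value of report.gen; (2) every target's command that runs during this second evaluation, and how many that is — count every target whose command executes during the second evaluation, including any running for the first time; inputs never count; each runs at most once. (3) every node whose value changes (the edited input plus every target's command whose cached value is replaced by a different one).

Initial pass — values computed on the first demand:
  schema.gen = headl([4]) = 4
  tables.gen = suml([4]) = 4
  link.gen = add(4, 4) = 8
  report.gen = sub(4, 8) = -4

Second demand — change propagation:
  schema.gen: re-runs because west.txt [4]->[-3, -7]; new result -3.
  tables.gen: re-runs because west.txt [4]->[-3, -7]; new result -10.
  link.gen: re-runs because schema.gen 4->-3; tables.gen 4->-10; new result -13.
  report.gen: re-runs because tables.gen 4->-10; link.gen 8->-13; new result 3.

report.gen now evaluates to 3.
Run set: link.gen, report.gen, schema.gen, tables.gen (4 run).
Changed values: link.gen, report.gen, schema.gen, tables.gen, west.txt.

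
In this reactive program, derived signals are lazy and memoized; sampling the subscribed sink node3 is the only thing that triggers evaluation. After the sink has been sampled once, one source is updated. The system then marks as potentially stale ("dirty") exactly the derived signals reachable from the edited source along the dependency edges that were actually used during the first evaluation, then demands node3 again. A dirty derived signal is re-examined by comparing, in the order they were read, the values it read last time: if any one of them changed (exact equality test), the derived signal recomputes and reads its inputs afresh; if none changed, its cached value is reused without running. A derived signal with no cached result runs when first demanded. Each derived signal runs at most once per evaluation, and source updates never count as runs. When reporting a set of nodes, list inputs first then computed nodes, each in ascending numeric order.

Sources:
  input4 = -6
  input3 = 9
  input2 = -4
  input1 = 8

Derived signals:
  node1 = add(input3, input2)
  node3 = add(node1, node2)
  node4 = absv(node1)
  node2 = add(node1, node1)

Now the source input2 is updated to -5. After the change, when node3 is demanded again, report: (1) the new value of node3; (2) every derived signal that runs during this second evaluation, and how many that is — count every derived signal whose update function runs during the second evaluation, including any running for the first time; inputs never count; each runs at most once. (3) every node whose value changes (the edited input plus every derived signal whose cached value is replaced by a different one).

First demand of the output computes:
  node1 = add(9, -4) = 5
  node2 = add(5, 5) = 10
  node3 = add(5, 10) = 15

After the edit, cleaning proceeds:
  node1: a read changed (input2 -4->-5) — executes, giving 4.
  node2: a read changed (node1 5->4; node1 5->4) — executes, giving 8.
  node3: a read changed (node1 5->4; node2 10->8) — executes, giving 12.

Demanding node3 again yields 12.
3 derived signals run: node1, node2, node3.
The nodes whose values change: input2, node1, node2, node3.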